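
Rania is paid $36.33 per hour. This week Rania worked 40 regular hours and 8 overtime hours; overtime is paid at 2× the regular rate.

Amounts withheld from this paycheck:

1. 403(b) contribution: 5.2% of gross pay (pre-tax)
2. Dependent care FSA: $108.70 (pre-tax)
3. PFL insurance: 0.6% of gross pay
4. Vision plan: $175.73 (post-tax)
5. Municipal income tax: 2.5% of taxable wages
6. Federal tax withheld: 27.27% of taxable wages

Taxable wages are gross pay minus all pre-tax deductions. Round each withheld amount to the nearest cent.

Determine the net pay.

$1,090.24

Regular pay: 40 × $36.33 = $1,453.20
Overtime pay: 8 × $36.33 × 2 = $581.28
Gross pay = $1,453.20 + $581.28 = $2,034.48
403(b) contribution: $2,034.48 × 0.052 = $105.79
Dependent care FSA: $108.70
Pre-tax total = $105.79 + $108.70 = $214.49
Taxable wages = $2,034.48 − $214.49 = $1,819.99
Federal tax withheld: $1,819.99 × 0.2727 = $496.31
Municipal income tax: $1,819.99 × 0.025 = $45.50
PFL insurance: $2,034.48 × 0.006 = $12.21
Vision plan: $175.73
Total deductions = $105.79 + $108.70 + $496.31 + $45.50 + $12.21 + $175.73 = $944.24
Net pay = $2,034.48 − $944.24 = $1,090.24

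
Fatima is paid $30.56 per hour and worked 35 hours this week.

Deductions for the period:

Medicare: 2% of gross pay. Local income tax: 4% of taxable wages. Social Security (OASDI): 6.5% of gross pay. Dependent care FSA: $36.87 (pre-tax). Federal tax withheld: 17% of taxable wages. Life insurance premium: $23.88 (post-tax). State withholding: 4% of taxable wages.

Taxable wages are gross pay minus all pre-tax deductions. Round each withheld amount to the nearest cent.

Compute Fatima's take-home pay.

Gross pay: 35 × $30.56 = $1069.60
Dependent care FSA: $36.87
Taxable wages = $1069.60 − $36.87 = $1032.73
State withholding: $1032.73 × 0.04 = $41.31
Local income tax: $1032.73 × 0.04 = $41.31
Federal tax withheld: $1032.73 × 0.17 = $175.56
Medicare: $1069.60 × 0.02 = $21.39
Social Security (OASDI): $1069.60 × 0.065 = $69.52
Life insurance premium: $23.88
Total deductions = $36.87 + $41.31 + $41.31 + $175.56 + $21.39 + $69.52 + $23.88 = $409.84
Net pay = $1069.60 − $409.84 = $659.76

$659.76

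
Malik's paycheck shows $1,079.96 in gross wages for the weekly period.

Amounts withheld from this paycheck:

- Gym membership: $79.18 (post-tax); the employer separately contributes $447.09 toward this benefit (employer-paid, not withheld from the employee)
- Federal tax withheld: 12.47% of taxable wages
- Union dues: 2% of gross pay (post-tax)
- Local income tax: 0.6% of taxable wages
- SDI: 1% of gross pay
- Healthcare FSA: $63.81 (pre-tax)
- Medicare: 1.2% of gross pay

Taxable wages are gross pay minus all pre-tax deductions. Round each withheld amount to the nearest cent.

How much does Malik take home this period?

$758.80

Healthcare FSA: $63.81
Taxable wages = $1,079.96 − $63.81 = $1,016.15
Local income tax: $1,016.15 × 0.006 = $6.10
Federal tax withheld: $1,016.15 × 0.1247 = $126.71
SDI: $1,079.96 × 0.01 = $10.80
Medicare: $1,079.96 × 0.012 = $12.96
Union dues: $1,079.96 × 0.02 = $21.60
Gym membership: $79.18
(Employer's $447.09 toward gym membership is not withheld from the employee.)
Total deductions = $63.81 + $6.10 + $126.71 + $10.80 + $12.96 + $21.60 + $79.18 = $321.16
Net pay = $1,079.96 − $321.16 = $758.80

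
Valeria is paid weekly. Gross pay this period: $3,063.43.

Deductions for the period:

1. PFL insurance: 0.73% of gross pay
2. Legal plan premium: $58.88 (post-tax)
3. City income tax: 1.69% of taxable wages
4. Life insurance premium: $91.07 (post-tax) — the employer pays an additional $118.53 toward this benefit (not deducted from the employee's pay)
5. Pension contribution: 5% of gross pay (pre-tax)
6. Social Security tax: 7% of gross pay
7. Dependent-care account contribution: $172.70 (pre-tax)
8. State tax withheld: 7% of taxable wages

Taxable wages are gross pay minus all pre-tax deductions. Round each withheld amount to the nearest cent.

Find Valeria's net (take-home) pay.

$2,112.92

Pension contribution: $3,063.43 × 0.05 = $153.17
Dependent-care account contribution: $172.70
Pre-tax total = $153.17 + $172.70 = $325.87
Taxable wages = $3,063.43 − $325.87 = $2,737.56
City income tax: $2,737.56 × 0.0169 = $46.26
State tax withheld: $2,737.56 × 0.07 = $191.63
PFL insurance: $3,063.43 × 0.0073 = $22.36
Social Security tax: $3,063.43 × 0.07 = $214.44
Life insurance premium: $91.07
Legal plan premium: $58.88
(Employer's $118.53 toward life insurance premium is not withheld from the employee.)
Total deductions = $153.17 + $172.70 + $46.26 + $191.63 + $22.36 + $214.44 + $91.07 + $58.88 = $950.51
Net pay = $3,063.43 − $950.51 = $2,112.92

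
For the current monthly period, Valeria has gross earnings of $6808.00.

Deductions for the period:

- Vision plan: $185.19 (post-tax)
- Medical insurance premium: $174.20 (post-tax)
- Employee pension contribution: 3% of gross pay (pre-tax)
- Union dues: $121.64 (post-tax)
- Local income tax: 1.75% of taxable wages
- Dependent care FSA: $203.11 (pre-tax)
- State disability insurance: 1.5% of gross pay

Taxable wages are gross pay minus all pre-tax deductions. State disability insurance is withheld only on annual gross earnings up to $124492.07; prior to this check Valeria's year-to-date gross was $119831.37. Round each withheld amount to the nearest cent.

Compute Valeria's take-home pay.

$5737.70

Employee pension contribution: $6808.00 × 0.03 = $204.24
Dependent care FSA: $203.11
Pre-tax total = $204.24 + $203.11 = $407.35
Taxable wages = $6808.00 − $407.35 = $6400.65
Local income tax: $6400.65 × 0.0175 = $112.01
State disability insurance: only $124492.07 − $119831.37 = $4660.70 of this check is subject → $4660.70 × 0.015 = $69.91
Union dues: $121.64
Vision plan: $185.19
Medical insurance premium: $174.20
Total deductions = $204.24 + $203.11 + $112.01 + $69.91 + $121.64 + $185.19 + $174.20 = $1070.30
Net pay = $6808.00 − $1070.30 = $5737.70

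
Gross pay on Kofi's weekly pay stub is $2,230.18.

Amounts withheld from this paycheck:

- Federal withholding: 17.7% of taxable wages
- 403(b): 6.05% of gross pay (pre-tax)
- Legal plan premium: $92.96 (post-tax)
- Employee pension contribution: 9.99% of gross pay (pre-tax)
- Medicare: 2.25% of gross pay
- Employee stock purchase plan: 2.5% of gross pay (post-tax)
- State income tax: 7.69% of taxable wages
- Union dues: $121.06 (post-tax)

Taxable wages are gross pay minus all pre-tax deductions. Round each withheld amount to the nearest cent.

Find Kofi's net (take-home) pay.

403(b): $2,230.18 × 0.0605 = $134.93
Employee pension contribution: $2,230.18 × 0.0999 = $222.79
Pre-tax total = $134.93 + $222.79 = $357.72
Taxable wages = $2,230.18 − $357.72 = $1,872.46
State income tax: $1,872.46 × 0.0769 = $143.99
Federal withholding: $1,872.46 × 0.177 = $331.43
Medicare: $2,230.18 × 0.0225 = $50.18
Union dues: $121.06
Legal plan premium: $92.96
Employee stock purchase plan: $2,230.18 × 0.025 = $55.75
Total deductions = $134.93 + $222.79 + $143.99 + $331.43 + $50.18 + $121.06 + $92.96 + $55.75 = $1,153.09
Net pay = $2,230.18 − $1,153.09 = $1,077.09

$1,077.09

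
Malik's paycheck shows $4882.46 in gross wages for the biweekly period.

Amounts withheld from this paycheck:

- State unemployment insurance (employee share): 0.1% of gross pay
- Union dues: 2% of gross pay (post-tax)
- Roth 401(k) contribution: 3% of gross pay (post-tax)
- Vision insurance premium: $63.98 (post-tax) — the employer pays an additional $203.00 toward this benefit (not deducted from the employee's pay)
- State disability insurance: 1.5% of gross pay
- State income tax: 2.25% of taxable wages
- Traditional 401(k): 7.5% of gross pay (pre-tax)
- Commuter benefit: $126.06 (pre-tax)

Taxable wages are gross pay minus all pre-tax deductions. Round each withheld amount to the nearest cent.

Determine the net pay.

$3905.22

Commuter benefit: $126.06
Traditional 401(k): $4882.46 × 0.075 = $366.18
Pre-tax total = $126.06 + $366.18 = $492.24
Taxable wages = $4882.46 − $492.24 = $4390.22
State income tax: $4390.22 × 0.0225 = $98.78
State disability insurance: $4882.46 × 0.015 = $73.24
State unemployment insurance (employee share): $4882.46 × 0.001 = $4.88
Roth 401(k) contribution: $4882.46 × 0.03 = $146.47
Union dues: $4882.46 × 0.02 = $97.65
Vision insurance premium: $63.98
(Employer's $203.00 toward vision insurance premium is not withheld from the employee.)
Total deductions = $126.06 + $366.18 + $98.78 + $73.24 + $4.88 + $146.47 + $97.65 + $63.98 = $977.24
Net pay = $4882.46 − $977.24 = $3905.22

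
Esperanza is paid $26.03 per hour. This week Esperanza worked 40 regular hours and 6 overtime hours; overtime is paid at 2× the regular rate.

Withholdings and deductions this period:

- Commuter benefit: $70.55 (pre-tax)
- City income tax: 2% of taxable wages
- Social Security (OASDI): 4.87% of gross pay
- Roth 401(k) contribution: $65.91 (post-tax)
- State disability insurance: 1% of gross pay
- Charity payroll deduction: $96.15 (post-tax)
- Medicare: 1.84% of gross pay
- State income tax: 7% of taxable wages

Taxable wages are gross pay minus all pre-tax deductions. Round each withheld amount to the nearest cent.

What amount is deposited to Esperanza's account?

$901.11

Regular pay: 40 × $26.03 = $1,041.20
Overtime pay: 6 × $26.03 × 2 = $312.36
Gross pay = $1,041.20 + $312.36 = $1,353.56
Commuter benefit: $70.55
Taxable wages = $1,353.56 − $70.55 = $1,283.01
State income tax: $1,283.01 × 0.07 = $89.81
City income tax: $1,283.01 × 0.02 = $25.66
State disability insurance: $1,353.56 × 0.01 = $13.54
Medicare: $1,353.56 × 0.0184 = $24.91
Social Security (OASDI): $1,353.56 × 0.0487 = $65.92
Roth 401(k) contribution: $65.91
Charity payroll deduction: $96.15
Total deductions = $70.55 + $89.81 + $25.66 + $13.54 + $24.91 + $65.92 + $65.91 + $96.15 = $452.45
Net pay = $1,353.56 − $452.45 = $901.11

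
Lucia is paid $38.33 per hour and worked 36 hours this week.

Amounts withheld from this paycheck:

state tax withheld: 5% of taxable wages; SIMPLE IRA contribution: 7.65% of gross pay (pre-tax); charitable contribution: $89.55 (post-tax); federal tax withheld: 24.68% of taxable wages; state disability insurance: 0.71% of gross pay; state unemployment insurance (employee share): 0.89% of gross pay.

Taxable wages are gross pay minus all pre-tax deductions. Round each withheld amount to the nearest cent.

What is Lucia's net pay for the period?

$784.47

Gross pay: 36 × $38.33 = $1379.88
SIMPLE IRA contribution: $1379.88 × 0.0765 = $105.56
Taxable wages = $1379.88 − $105.56 = $1274.32
Federal tax withheld: $1274.32 × 0.2468 = $314.50
State tax withheld: $1274.32 × 0.05 = $63.72
State unemployment insurance (employee share): $1379.88 × 0.0089 = $12.28
State disability insurance: $1379.88 × 0.0071 = $9.80
Charitable contribution: $89.55
Total deductions = $105.56 + $314.50 + $63.72 + $12.28 + $9.80 + $89.55 = $595.41
Net pay = $1379.88 − $595.41 = $784.47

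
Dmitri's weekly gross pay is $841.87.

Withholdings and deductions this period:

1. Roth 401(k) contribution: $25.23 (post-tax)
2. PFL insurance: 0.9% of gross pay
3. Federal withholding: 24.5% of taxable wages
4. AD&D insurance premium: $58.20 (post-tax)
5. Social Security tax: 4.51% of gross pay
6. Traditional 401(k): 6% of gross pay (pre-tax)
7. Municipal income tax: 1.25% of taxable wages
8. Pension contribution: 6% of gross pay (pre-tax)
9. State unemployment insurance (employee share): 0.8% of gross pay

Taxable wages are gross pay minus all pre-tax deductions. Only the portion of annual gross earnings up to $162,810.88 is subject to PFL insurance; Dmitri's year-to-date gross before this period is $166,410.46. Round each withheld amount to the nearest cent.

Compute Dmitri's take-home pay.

Traditional 401(k): $841.87 × 0.06 = $50.51
Pension contribution: $841.87 × 0.06 = $50.51
Pre-tax total = $50.51 + $50.51 = $101.02
Taxable wages = $841.87 − $101.02 = $740.85
Federal withholding: $740.85 × 0.245 = $181.51
Municipal income tax: $740.85 × 0.0125 = $9.26
Social Security tax: $841.87 × 0.0451 = $37.97
State unemployment insurance (employee share): $841.87 × 0.008 = $6.73
PFL insurance: annual cap $162,810.88 already reached (YTD $166,410.46), so $0.00
Roth 401(k) contribution: $25.23
AD&D insurance premium: $58.20
Total deductions = $50.51 + $50.51 + $181.51 + $9.26 + $37.97 + $6.73 + $0.00 + $25.23 + $58.20 = $419.92
Net pay = $841.87 − $419.92 = $421.95

$421.95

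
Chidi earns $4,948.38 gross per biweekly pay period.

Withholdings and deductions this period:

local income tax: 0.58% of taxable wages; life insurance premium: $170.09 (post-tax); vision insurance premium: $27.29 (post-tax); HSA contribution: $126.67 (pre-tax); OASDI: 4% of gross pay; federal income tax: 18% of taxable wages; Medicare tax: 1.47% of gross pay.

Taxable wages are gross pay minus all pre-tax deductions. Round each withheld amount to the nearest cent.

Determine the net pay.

HSA contribution: $126.67
Taxable wages = $4,948.38 − $126.67 = $4,821.71
Local income tax: $4,821.71 × 0.0058 = $27.97
Federal income tax: $4,821.71 × 0.18 = $867.91
Medicare tax: $4,948.38 × 0.0147 = $72.74
OASDI: $4,948.38 × 0.04 = $197.94
Vision insurance premium: $27.29
Life insurance premium: $170.09
Total deductions = $126.67 + $27.97 + $867.91 + $72.74 + $197.94 + $27.29 + $170.09 = $1,490.61
Net pay = $4,948.38 − $1,490.61 = $3,457.77

$3,457.77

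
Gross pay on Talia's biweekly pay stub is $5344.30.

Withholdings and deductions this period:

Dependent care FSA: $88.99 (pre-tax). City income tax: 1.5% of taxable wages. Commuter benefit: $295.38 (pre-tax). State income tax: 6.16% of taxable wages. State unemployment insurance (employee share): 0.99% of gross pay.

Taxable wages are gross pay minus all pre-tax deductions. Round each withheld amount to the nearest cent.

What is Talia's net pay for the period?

$4527.09

Commuter benefit: $295.38
Dependent care FSA: $88.99
Pre-tax total = $295.38 + $88.99 = $384.37
Taxable wages = $5344.30 − $384.37 = $4959.93
City income tax: $4959.93 × 0.015 = $74.40
State income tax: $4959.93 × 0.0616 = $305.53
State unemployment insurance (employee share): $5344.30 × 0.0099 = $52.91
Total deductions = $295.38 + $88.99 + $74.40 + $305.53 + $52.91 = $817.21
Net pay = $5344.30 − $817.21 = $4527.09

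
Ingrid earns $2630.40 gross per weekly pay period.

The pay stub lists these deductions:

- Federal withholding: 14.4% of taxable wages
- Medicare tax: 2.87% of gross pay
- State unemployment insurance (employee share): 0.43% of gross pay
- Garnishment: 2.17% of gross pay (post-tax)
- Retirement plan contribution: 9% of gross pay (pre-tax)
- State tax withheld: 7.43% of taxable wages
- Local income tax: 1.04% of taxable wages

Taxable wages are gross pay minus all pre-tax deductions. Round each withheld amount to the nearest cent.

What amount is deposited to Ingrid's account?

Retirement plan contribution: $2630.40 × 0.09 = $236.74
Taxable wages = $2630.40 − $236.74 = $2393.66
Federal withholding: $2393.66 × 0.144 = $344.69
State tax withheld: $2393.66 × 0.0743 = $177.85
Local income tax: $2393.66 × 0.0104 = $24.89
Medicare tax: $2630.40 × 0.0287 = $75.49
State unemployment insurance (employee share): $2630.40 × 0.0043 = $11.31
Garnishment: $2630.40 × 0.0217 = $57.08
Total deductions = $236.74 + $344.69 + $177.85 + $24.89 + $75.49 + $11.31 + $57.08 = $928.05
Net pay = $2630.40 − $928.05 = $1702.35

$1702.35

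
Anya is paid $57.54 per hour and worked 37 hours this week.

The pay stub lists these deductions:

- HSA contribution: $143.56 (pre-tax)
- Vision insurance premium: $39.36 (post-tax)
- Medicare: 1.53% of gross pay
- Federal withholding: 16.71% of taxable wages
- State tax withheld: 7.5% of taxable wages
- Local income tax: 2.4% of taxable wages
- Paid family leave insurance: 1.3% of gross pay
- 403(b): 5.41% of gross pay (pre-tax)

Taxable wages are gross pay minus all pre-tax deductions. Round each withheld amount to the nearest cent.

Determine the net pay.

Gross pay: 37 × $57.54 = $2128.98
403(b): $2128.98 × 0.0541 = $115.18
HSA contribution: $143.56
Pre-tax total = $115.18 + $143.56 = $258.74
Taxable wages = $2128.98 − $258.74 = $1870.24
Federal withholding: $1870.24 × 0.1671 = $312.52
State tax withheld: $1870.24 × 0.075 = $140.27
Local income tax: $1870.24 × 0.024 = $44.89
Medicare: $2128.98 × 0.0153 = $32.57
Paid family leave insurance: $2128.98 × 0.013 = $27.68
Vision insurance premium: $39.36
Total deductions = $115.18 + $143.56 + $312.52 + $140.27 + $44.89 + $32.57 + $27.68 + $39.36 = $856.03
Net pay = $2128.98 − $856.03 = $1272.95

$1272.95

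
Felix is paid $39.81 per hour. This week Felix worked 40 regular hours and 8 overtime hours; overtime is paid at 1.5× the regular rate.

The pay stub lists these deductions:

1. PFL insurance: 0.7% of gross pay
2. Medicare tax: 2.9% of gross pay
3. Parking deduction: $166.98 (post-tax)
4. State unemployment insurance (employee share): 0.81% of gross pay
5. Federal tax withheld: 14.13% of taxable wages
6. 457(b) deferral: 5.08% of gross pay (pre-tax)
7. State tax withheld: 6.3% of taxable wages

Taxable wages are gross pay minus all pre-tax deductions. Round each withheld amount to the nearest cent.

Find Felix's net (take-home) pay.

$1,305.25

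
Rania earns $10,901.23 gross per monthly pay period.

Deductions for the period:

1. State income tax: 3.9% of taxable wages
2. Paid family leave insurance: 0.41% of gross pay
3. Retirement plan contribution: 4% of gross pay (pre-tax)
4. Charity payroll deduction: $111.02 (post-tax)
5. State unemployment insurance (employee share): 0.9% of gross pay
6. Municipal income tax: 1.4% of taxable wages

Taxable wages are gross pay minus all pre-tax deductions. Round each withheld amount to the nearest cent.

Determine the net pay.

$9,656.70

Retirement plan contribution: $10,901.23 × 0.04 = $436.05
Taxable wages = $10,901.23 − $436.05 = $10,465.18
Municipal income tax: $10,465.18 × 0.014 = $146.51
State income tax: $10,465.18 × 0.039 = $408.14
State unemployment insurance (employee share): $10,901.23 × 0.009 = $98.11
Paid family leave insurance: $10,901.23 × 0.0041 = $44.70
Charity payroll deduction: $111.02
Total deductions = $436.05 + $146.51 + $408.14 + $98.11 + $44.70 + $111.02 = $1,244.53
Net pay = $10,901.23 − $1,244.53 = $9,656.70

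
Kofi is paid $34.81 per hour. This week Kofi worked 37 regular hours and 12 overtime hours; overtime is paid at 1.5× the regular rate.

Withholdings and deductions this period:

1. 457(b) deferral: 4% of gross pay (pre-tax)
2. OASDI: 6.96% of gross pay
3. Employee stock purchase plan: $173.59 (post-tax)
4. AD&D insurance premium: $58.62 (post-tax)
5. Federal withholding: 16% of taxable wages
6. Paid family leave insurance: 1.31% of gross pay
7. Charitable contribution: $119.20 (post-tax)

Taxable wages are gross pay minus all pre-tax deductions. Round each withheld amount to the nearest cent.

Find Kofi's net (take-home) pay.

Regular pay: 37 × $34.81 = $1,287.97
Overtime pay: 12 × $34.81 × 1.5 = $626.58
Gross pay = $1,287.97 + $626.58 = $1,914.55
457(b) deferral: $1,914.55 × 0.04 = $76.58
Taxable wages = $1,914.55 − $76.58 = $1,837.97
Federal withholding: $1,837.97 × 0.16 = $294.08
OASDI: $1,914.55 × 0.0696 = $133.25
Paid family leave insurance: $1,914.55 × 0.0131 = $25.08
AD&D insurance premium: $58.62
Charitable contribution: $119.20
Employee stock purchase plan: $173.59
Total deductions = $76.58 + $294.08 + $133.25 + $25.08 + $58.62 + $119.20 + $173.59 = $880.40
Net pay = $1,914.55 − $880.40 = $1,034.15

$1,034.15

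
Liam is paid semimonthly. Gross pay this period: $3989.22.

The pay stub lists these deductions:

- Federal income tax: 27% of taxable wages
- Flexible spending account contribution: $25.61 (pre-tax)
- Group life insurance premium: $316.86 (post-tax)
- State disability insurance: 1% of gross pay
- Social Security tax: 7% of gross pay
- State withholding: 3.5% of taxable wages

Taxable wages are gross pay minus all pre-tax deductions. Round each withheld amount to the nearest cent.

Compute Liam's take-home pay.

Flexible spending account contribution: $25.61
Taxable wages = $3989.22 − $25.61 = $3963.61
State withholding: $3963.61 × 0.035 = $138.73
Federal income tax: $3963.61 × 0.27 = $1070.17
State disability insurance: $3989.22 × 0.01 = $39.89
Social Security tax: $3989.22 × 0.07 = $279.25
Group life insurance premium: $316.86
Total deductions = $25.61 + $138.73 + $1070.17 + $39.89 + $279.25 + $316.86 = $1870.51
Net pay = $3989.22 − $1870.51 = $2118.71

$2118.71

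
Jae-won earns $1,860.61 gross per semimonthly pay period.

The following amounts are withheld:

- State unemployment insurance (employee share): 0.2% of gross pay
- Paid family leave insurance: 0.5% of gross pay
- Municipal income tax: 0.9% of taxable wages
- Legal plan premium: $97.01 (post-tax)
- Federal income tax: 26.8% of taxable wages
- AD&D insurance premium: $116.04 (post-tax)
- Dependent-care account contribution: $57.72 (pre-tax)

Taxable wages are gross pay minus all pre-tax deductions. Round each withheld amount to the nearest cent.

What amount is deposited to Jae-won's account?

$1,077.42

Dependent-care account contribution: $57.72
Taxable wages = $1,860.61 − $57.72 = $1,802.89
Federal income tax: $1,802.89 × 0.268 = $483.17
Municipal income tax: $1,802.89 × 0.009 = $16.23
Paid family leave insurance: $1,860.61 × 0.005 = $9.30
State unemployment insurance (employee share): $1,860.61 × 0.002 = $3.72
Legal plan premium: $97.01
AD&D insurance premium: $116.04
Total deductions = $57.72 + $483.17 + $16.23 + $9.30 + $3.72 + $97.01 + $116.04 = $783.19
Net pay = $1,860.61 − $783.19 = $1,077.42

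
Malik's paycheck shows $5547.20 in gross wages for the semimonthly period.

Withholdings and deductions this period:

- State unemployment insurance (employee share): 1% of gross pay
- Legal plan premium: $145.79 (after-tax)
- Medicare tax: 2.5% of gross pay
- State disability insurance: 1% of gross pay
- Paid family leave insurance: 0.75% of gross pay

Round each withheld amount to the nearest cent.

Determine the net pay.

State unemployment insurance (employee share): $5547.20 × 0.01 = $55.47
Medicare tax: $5547.20 × 0.025 = $138.68
Paid family leave insurance: $5547.20 × 0.0075 = $41.60
State disability insurance: $5547.20 × 0.01 = $55.47
Legal plan premium: $145.79
Total deductions = $55.47 + $138.68 + $41.60 + $55.47 + $145.79 = $437.01
Net pay = $5547.20 − $437.01 = $5110.19

$5110.19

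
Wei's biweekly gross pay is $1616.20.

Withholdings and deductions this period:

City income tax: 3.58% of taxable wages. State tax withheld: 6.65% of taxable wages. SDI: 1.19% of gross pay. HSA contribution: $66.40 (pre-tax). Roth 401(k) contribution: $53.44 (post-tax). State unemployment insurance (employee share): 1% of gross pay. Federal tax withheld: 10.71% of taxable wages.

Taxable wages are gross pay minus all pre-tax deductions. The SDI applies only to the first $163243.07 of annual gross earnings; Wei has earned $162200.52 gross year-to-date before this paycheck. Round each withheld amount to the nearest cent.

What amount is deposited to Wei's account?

$1143.27

HSA contribution: $66.40
Taxable wages = $1616.20 − $66.40 = $1549.80
City income tax: $1549.80 × 0.0358 = $55.48
Federal tax withheld: $1549.80 × 0.1071 = $165.98
State tax withheld: $1549.80 × 0.0665 = $103.06
State unemployment insurance (employee share): $1616.20 × 0.01 = $16.16
SDI: only $163243.07 − $162200.52 = $1042.55 of this check is subject → $1042.55 × 0.0119 = $12.41
Roth 401(k) contribution: $53.44
Total deductions = $66.40 + $55.48 + $165.98 + $103.06 + $16.16 + $12.41 + $53.44 = $472.93
Net pay = $1616.20 − $472.93 = $1143.27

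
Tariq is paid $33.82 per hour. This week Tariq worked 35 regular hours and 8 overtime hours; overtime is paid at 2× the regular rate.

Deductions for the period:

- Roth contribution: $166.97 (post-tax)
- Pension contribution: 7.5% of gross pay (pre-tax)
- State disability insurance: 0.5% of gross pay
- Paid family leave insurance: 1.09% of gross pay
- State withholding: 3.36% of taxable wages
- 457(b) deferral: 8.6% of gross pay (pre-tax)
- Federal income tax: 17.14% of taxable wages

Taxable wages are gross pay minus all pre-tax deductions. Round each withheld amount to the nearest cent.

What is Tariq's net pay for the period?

Regular pay: 35 × $33.82 = $1,183.70
Overtime pay: 8 × $33.82 × 2 = $541.12
Gross pay = $1,183.70 + $541.12 = $1,724.82
457(b) deferral: $1,724.82 × 0.086 = $148.33
Pension contribution: $1,724.82 × 0.075 = $129.36
Pre-tax total = $148.33 + $129.36 = $277.69
Taxable wages = $1,724.82 − $277.69 = $1,447.13
Federal income tax: $1,447.13 × 0.1714 = $248.04
State withholding: $1,447.13 × 0.0336 = $48.62
State disability insurance: $1,724.82 × 0.005 = $8.62
Paid family leave insurance: $1,724.82 × 0.0109 = $18.80
Roth contribution: $166.97
Total deductions = $148.33 + $129.36 + $248.04 + $48.62 + $8.62 + $18.80 + $166.97 = $768.74
Net pay = $1,724.82 − $768.74 = $956.08

$956.08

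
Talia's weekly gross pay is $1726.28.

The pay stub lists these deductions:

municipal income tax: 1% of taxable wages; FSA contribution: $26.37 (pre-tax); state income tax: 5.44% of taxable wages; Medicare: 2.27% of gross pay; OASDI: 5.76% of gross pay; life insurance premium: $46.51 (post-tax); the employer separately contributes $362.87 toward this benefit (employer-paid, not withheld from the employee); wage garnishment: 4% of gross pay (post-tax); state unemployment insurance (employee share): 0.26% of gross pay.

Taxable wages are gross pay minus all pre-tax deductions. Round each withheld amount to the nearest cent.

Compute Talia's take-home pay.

$1331.76

FSA contribution: $26.37
Taxable wages = $1726.28 − $26.37 = $1699.91
State income tax: $1699.91 × 0.0544 = $92.48
Municipal income tax: $1699.91 × 0.01 = $17.00
State unemployment insurance (employee share): $1726.28 × 0.0026 = $4.49
OASDI: $1726.28 × 0.0576 = $99.43
Medicare: $1726.28 × 0.0227 = $39.19
Wage garnishment: $1726.28 × 0.04 = $69.05
Life insurance premium: $46.51
(Employer's $362.87 toward life insurance premium is not withheld from the employee.)
Total deductions = $26.37 + $92.48 + $17.00 + $4.49 + $99.43 + $39.19 + $69.05 + $46.51 = $394.52
Net pay = $1726.28 − $394.52 = $1331.76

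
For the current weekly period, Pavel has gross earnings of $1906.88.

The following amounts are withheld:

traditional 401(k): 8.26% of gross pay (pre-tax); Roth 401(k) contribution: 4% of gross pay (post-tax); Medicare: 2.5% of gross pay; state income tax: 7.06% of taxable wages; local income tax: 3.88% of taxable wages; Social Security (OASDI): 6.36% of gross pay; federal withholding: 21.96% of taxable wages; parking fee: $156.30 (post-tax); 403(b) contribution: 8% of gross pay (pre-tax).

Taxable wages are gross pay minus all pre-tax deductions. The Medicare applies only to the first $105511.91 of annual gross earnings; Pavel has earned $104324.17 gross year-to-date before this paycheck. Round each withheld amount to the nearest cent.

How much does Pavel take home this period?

403(b) contribution: $1906.88 × 0.08 = $152.55
Traditional 401(k): $1906.88 × 0.0826 = $157.51
Pre-tax total = $152.55 + $157.51 = $310.06
Taxable wages = $1906.88 − $310.06 = $1596.82
Local income tax: $1596.82 × 0.0388 = $61.96
Federal withholding: $1596.82 × 0.2196 = $350.66
State income tax: $1596.82 × 0.0706 = $112.74
Medicare: only $105511.91 − $104324.17 = $1187.74 of this check is subject → $1187.74 × 0.025 = $29.69
Social Security (OASDI): $1906.88 × 0.0636 = $121.28
Parking fee: $156.30
Roth 401(k) contribution: $1906.88 × 0.04 = $76.28
Total deductions = $152.55 + $157.51 + $61.96 + $350.66 + $112.74 + $29.69 + $121.28 + $156.30 + $76.28 = $1218.97
Net pay = $1906.88 − $1218.97 = $687.91

$687.91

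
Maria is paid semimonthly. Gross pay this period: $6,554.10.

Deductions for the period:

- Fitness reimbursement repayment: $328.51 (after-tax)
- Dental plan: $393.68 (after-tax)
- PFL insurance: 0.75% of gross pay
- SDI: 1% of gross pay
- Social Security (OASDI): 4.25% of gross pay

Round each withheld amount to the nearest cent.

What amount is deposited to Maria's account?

Social Security (OASDI): $6,554.10 × 0.0425 = $278.55
SDI: $6,554.10 × 0.01 = $65.54
PFL insurance: $6,554.10 × 0.0075 = $49.16
Dental plan: $393.68
Fitness reimbursement repayment: $328.51
Total deductions = $278.55 + $65.54 + $49.16 + $393.68 + $328.51 = $1,115.44
Net pay = $6,554.10 − $1,115.44 = $5,438.66

$5,438.66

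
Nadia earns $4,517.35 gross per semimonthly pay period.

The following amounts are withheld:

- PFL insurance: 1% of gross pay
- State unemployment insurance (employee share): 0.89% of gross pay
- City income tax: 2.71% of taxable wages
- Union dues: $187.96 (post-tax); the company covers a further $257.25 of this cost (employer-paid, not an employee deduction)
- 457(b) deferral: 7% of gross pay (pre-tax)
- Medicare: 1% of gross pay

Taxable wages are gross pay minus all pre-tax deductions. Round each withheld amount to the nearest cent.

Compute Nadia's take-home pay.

457(b) deferral: $4,517.35 × 0.07 = $316.21
Taxable wages = $4,517.35 − $316.21 = $4,201.14
City income tax: $4,201.14 × 0.0271 = $113.85
PFL insurance: $4,517.35 × 0.01 = $45.17
State unemployment insurance (employee share): $4,517.35 × 0.0089 = $40.20
Medicare: $4,517.35 × 0.01 = $45.17
Union dues: $187.96
(Employer's $257.25 toward union dues is not withheld from the employee.)
Total deductions = $316.21 + $113.85 + $45.17 + $40.20 + $45.17 + $187.96 = $748.56
Net pay = $4,517.35 − $748.56 = $3,768.79

$3,768.79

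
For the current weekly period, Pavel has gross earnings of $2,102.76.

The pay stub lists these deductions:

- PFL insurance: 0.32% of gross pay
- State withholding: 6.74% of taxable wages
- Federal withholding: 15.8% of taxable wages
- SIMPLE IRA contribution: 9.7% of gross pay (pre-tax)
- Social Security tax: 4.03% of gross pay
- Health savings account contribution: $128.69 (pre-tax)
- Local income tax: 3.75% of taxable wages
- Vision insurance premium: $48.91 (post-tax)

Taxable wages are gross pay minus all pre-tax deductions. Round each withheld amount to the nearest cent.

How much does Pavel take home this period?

$1,164.36

Health savings account contribution: $128.69
SIMPLE IRA contribution: $2,102.76 × 0.097 = $203.97
Pre-tax total = $128.69 + $203.97 = $332.66
Taxable wages = $2,102.76 − $332.66 = $1,770.10
Local income tax: $1,770.10 × 0.0375 = $66.38
Federal withholding: $1,770.10 × 0.158 = $279.68
State withholding: $1,770.10 × 0.0674 = $119.30
Social Security tax: $2,102.76 × 0.0403 = $84.74
PFL insurance: $2,102.76 × 0.0032 = $6.73
Vision insurance premium: $48.91
Total deductions = $128.69 + $203.97 + $66.38 + $279.68 + $119.30 + $84.74 + $6.73 + $48.91 = $938.40
Net pay = $2,102.76 − $938.40 = $1,164.36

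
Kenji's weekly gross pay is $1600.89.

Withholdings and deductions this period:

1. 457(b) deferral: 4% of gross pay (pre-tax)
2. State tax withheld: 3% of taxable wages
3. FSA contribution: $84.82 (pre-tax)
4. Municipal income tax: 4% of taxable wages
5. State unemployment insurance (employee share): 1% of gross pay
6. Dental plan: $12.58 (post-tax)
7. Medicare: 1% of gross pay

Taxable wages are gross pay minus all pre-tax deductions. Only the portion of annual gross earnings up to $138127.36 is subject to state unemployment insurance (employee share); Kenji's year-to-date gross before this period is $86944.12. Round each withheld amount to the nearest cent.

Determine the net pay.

FSA contribution: $84.82
457(b) deferral: $1600.89 × 0.04 = $64.04
Pre-tax total = $84.82 + $64.04 = $148.86
Taxable wages = $1600.89 − $148.86 = $1452.03
Municipal income tax: $1452.03 × 0.04 = $58.08
State tax withheld: $1452.03 × 0.03 = $43.56
State unemployment insurance (employee share): cap not yet reached, full $1600.89 is subject → $1600.89 × 0.01 = $16.01
Medicare: $1600.89 × 0.01 = $16.01
Dental plan: $12.58
Total deductions = $84.82 + $64.04 + $58.08 + $43.56 + $16.01 + $16.01 + $12.58 = $295.10
Net pay = $1600.89 − $295.10 = $1305.79

$1305.79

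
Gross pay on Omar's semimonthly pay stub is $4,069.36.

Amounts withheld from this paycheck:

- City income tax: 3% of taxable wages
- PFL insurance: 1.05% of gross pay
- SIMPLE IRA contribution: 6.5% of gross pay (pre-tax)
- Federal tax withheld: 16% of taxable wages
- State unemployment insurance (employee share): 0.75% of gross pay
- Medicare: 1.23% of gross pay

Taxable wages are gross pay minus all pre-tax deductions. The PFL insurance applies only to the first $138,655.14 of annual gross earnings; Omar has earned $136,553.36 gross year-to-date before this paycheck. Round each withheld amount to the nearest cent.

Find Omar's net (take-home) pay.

$2,979.28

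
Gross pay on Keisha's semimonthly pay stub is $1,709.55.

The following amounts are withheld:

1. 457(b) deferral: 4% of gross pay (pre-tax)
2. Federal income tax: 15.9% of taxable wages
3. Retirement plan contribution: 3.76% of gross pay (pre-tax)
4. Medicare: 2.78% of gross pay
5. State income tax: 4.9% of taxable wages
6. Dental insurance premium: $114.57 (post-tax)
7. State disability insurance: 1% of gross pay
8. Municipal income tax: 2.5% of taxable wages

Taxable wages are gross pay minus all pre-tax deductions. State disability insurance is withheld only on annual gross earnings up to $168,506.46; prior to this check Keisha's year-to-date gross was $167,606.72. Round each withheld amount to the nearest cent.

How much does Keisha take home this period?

$1,038.37

457(b) deferral: $1,709.55 × 0.04 = $68.38
Retirement plan contribution: $1,709.55 × 0.0376 = $64.28
Pre-tax total = $68.38 + $64.28 = $132.66
Taxable wages = $1,709.55 − $132.66 = $1,576.89
Municipal income tax: $1,576.89 × 0.025 = $39.42
Federal income tax: $1,576.89 × 0.159 = $250.73
State income tax: $1,576.89 × 0.049 = $77.27
State disability insurance: only $168,506.46 − $167,606.72 = $899.74 of this check is subject → $899.74 × 0.01 = $9.00
Medicare: $1,709.55 × 0.0278 = $47.53
Dental insurance premium: $114.57
Total deductions = $68.38 + $64.28 + $39.42 + $250.73 + $77.27 + $9.00 + $47.53 + $114.57 = $671.18
Net pay = $1,709.55 − $671.18 = $1,038.37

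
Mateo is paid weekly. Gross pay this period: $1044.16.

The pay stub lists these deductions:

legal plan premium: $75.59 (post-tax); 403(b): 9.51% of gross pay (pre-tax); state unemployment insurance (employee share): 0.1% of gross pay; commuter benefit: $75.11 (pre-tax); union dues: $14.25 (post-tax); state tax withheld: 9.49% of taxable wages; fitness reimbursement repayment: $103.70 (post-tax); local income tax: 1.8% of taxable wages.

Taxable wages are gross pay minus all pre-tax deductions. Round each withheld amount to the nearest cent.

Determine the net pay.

403(b): $1044.16 × 0.0951 = $99.30
Commuter benefit: $75.11
Pre-tax total = $99.30 + $75.11 = $174.41
Taxable wages = $1044.16 − $174.41 = $869.75
State tax withheld: $869.75 × 0.0949 = $82.54
Local income tax: $869.75 × 0.018 = $15.66
State unemployment insurance (employee share): $1044.16 × 0.001 = $1.04
Fitness reimbursement repayment: $103.70
Legal plan premium: $75.59
Union dues: $14.25
Total deductions = $99.30 + $75.11 + $82.54 + $15.66 + $1.04 + $103.70 + $75.59 + $14.25 = $467.19
Net pay = $1044.16 − $467.19 = $576.97

$576.97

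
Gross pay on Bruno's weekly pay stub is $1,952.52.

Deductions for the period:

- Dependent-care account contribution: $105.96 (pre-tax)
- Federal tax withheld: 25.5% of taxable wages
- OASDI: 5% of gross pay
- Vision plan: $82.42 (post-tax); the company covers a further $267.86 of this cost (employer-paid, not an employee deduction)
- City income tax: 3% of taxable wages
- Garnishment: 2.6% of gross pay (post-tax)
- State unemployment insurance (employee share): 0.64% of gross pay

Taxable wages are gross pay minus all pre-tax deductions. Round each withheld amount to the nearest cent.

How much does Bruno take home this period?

Dependent-care account contribution: $105.96
Taxable wages = $1,952.52 − $105.96 = $1,846.56
Federal tax withheld: $1,846.56 × 0.255 = $470.87
City income tax: $1,846.56 × 0.03 = $55.40
OASDI: $1,952.52 × 0.05 = $97.63
State unemployment insurance (employee share): $1,952.52 × 0.0064 = $12.50
Garnishment: $1,952.52 × 0.026 = $50.77
Vision plan: $82.42
(Employer's $267.86 toward vision plan is not withheld from the employee.)
Total deductions = $105.96 + $470.87 + $55.40 + $97.63 + $12.50 + $50.77 + $82.42 = $875.55
Net pay = $1,952.52 − $875.55 = $1,076.97

$1,076.97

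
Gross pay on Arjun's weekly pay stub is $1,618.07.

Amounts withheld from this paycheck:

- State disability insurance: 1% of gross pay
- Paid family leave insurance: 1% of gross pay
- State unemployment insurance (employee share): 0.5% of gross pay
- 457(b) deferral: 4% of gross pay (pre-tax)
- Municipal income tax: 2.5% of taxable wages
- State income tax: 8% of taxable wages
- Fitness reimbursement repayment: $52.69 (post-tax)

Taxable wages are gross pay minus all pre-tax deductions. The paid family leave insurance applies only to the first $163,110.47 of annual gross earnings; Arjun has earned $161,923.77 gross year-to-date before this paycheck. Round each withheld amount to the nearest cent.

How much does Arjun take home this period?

$1,301.42

457(b) deferral: $1,618.07 × 0.04 = $64.72
Taxable wages = $1,618.07 − $64.72 = $1,553.35
Municipal income tax: $1,553.35 × 0.025 = $38.83
State income tax: $1,553.35 × 0.08 = $124.27
State unemployment insurance (employee share): $1,618.07 × 0.005 = $8.09
State disability insurance: $1,618.07 × 0.01 = $16.18
Paid family leave insurance: only $163,110.47 − $161,923.77 = $1,186.70 of this check is subject → $1,186.70 × 0.01 = $11.87
Fitness reimbursement repayment: $52.69
Total deductions = $64.72 + $38.83 + $124.27 + $8.09 + $16.18 + $11.87 + $52.69 = $316.65
Net pay = $1,618.07 − $316.65 = $1,301.42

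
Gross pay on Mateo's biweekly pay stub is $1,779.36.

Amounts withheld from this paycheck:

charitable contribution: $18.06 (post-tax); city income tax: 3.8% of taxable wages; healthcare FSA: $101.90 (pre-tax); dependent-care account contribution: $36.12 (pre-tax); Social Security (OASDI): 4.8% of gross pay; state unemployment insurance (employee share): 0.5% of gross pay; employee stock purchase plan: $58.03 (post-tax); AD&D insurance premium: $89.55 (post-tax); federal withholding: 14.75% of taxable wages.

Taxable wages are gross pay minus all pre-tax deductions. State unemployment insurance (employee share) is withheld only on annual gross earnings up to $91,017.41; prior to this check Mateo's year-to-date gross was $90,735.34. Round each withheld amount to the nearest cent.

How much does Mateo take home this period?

$1,084.41

Healthcare FSA: $101.90
Dependent-care account contribution: $36.12
Pre-tax total = $101.90 + $36.12 = $138.02
Taxable wages = $1,779.36 − $138.02 = $1,641.34
Federal withholding: $1,641.34 × 0.1475 = $242.10
City income tax: $1,641.34 × 0.038 = $62.37
State unemployment insurance (employee share): only $91,017.41 − $90,735.34 = $282.07 of this check is subject → $282.07 × 0.005 = $1.41
Social Security (OASDI): $1,779.36 × 0.048 = $85.41
Employee stock purchase plan: $58.03
Charitable contribution: $18.06
AD&D insurance premium: $89.55
Total deductions = $101.90 + $36.12 + $242.10 + $62.37 + $1.41 + $85.41 + $58.03 + $18.06 + $89.55 = $694.95
Net pay = $1,779.36 − $694.95 = $1,084.41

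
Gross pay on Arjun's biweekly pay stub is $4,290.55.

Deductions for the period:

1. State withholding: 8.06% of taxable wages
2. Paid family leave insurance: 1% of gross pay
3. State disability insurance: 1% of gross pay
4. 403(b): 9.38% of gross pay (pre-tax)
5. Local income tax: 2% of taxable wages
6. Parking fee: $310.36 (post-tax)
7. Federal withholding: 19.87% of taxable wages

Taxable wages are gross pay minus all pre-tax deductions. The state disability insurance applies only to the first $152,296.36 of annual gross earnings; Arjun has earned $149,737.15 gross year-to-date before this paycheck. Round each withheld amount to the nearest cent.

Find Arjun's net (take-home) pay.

$2,345.53

403(b): $4,290.55 × 0.0938 = $402.45
Taxable wages = $4,290.55 − $402.45 = $3,888.10
Federal withholding: $3,888.10 × 0.1987 = $772.57
State withholding: $3,888.10 × 0.0806 = $313.38
Local income tax: $3,888.10 × 0.02 = $77.76
State disability insurance: only $152,296.36 − $149,737.15 = $2,559.21 of this check is subject → $2,559.21 × 0.01 = $25.59
Paid family leave insurance: $4,290.55 × 0.01 = $42.91
Parking fee: $310.36
Total deductions = $402.45 + $772.57 + $313.38 + $77.76 + $25.59 + $42.91 + $310.36 = $1,945.02
Net pay = $4,290.55 − $1,945.02 = $2,345.53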